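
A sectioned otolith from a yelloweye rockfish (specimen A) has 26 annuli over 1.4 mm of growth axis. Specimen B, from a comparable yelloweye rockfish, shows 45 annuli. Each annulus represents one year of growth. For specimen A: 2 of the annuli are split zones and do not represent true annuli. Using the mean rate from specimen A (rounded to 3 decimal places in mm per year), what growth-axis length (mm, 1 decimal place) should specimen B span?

2.6 mm

Specimen A: adjusted count: 26 − 2 = 24 annuli.
A: Extension rate ≈ 1.4 / 24 = 0.058 mm/yr.
B's length ≈ 0.058 × 45 = 2.6 mm.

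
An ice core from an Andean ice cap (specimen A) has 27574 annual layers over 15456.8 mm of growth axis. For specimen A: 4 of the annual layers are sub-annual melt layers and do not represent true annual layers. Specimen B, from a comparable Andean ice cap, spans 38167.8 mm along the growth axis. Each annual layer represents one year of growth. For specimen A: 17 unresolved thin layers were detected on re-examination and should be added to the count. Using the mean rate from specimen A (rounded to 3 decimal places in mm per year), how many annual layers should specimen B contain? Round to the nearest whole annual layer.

Specimen A: true annual layer count = 27574 − 4 + 17 = 27587.
A: Mean rate = 15456.8 mm / 27587 years ≈ 0.560 mm/yr.
Specimen B: 38167.8 mm / 0.560 mm per year = 68156.79 years ≈ 68157 annual layers.

68157 annual layers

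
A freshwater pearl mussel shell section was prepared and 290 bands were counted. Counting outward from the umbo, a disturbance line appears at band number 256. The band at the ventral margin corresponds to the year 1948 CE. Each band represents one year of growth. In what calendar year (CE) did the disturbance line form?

1914 CE

Between band 256 and the ventral margin there are 290 − 256 = 34 bands.
1948 − 34 = 1914 CE.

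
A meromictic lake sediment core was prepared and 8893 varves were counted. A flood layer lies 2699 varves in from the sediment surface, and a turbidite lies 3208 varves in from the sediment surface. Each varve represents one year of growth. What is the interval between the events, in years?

509 years

3208 − 2699 = 509 varves lie between the two events.
One varve per year makes the interval 509 years.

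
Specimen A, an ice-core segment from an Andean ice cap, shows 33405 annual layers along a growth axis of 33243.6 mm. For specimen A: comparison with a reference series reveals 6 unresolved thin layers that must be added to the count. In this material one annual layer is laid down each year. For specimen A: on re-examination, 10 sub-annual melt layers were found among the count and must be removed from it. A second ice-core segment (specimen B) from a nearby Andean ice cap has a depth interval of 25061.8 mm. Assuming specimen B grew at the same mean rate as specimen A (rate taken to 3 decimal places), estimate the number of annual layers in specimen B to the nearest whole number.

25188 annual layers

Specimen A: after corrections the count is 33405 − 10 + 6 = 33401 annual layers.
A: 33243.6 mm over 33401 years gives 33243.6 / 33401 ≈ 0.995 mm/year.
For B, 25061.8 / 0.995 = 25187.74 years ≈ 25188 annual layers.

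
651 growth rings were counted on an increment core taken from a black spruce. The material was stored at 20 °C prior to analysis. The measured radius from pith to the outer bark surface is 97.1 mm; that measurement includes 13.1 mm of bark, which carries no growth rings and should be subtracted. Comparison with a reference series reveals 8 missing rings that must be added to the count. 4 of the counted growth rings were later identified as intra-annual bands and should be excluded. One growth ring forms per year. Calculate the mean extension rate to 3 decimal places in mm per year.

0.128 mm per year

After corrections the count is 651 − 4 + 8 = 655 growth rings.
The growth record spans 97.1 − 13.1 = 84.0 mm.
84.0 mm over 655 years gives 84.0 / 655 ≈ 0.128 mm per year.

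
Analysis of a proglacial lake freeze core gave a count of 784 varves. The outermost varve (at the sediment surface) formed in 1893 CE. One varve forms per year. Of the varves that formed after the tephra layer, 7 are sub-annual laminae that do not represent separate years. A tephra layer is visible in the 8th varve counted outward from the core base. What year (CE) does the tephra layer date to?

1124 CE

Between varve 8 and the sediment surface there are 784 − 8 = 776 varves.
Excluding 7 false varves: 776 − 7 = 769.
1893 − 769 = 1124 CE.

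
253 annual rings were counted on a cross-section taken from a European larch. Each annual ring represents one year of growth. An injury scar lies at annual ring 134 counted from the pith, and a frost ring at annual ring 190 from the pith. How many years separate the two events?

56 years

The two markers are separated by 190 − 134 = 56 annual rings.
At one annual ring per year, 56 years elapsed between them.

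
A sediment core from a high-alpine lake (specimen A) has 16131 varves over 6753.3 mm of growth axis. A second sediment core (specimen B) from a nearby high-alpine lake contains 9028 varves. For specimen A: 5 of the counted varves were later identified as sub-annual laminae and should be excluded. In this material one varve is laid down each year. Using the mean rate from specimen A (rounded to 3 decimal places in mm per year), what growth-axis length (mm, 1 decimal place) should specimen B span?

Specimen A: true varve count = 16131 − 5 = 16126.
A: 6753.3 mm over 16126 years gives 6753.3 / 16126 ≈ 0.419 mm per year.
Length of B = 0.419 × 9028 = 3782.7 mm.

3782.7 mm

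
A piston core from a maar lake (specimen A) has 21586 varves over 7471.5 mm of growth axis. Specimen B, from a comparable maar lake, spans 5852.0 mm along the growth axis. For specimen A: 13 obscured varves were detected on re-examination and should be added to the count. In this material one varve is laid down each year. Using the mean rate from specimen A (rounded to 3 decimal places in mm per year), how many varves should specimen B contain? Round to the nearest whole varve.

Specimen A: true varve count = 21586 + 13 = 21599.
A: Extension rate ≈ 7471.5 / 21599 = 0.346 mm per year.
For B, 5852.0 / 0.346 = 16913.29 years ≈ 16913 varves.

16913 varves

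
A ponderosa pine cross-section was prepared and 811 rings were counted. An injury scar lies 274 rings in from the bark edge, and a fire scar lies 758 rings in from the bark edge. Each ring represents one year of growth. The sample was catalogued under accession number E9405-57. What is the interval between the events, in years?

758 − 274 = 484 rings lie between the two events.
One ring per year makes the interval 484 years.

484 years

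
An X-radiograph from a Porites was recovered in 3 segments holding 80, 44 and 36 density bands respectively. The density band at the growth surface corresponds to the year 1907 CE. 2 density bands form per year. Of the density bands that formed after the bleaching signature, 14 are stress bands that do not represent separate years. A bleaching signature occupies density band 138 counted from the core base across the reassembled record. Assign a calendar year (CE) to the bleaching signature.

1903 CE

Total density bands = 80 + 44 + 36 = 160.
Between density band 138 and the growth surface there are 160 − 138 = 22 density bands.
Removing the 14 false density bands leaves 22 − 14 = 8 true density bands beyond the bleaching signature.
With 2 density bands per year, 8 / 2 = 4 years.
Counting back 4 years from 1907 CE places the bleaching signature in 1907 − 4 = 1903 CE.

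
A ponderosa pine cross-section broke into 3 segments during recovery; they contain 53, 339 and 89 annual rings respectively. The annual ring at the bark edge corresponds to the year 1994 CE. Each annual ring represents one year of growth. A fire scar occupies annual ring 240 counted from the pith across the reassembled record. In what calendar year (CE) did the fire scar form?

1753 CE

Total annual rings = 53 + 339 + 89 = 481.
481 − 240 = 241 annual rings lie beyond the fire scar toward the bark edge.
Counting back 241 years from 1994 CE places the fire scar in 1994 − 241 = 1753 CE.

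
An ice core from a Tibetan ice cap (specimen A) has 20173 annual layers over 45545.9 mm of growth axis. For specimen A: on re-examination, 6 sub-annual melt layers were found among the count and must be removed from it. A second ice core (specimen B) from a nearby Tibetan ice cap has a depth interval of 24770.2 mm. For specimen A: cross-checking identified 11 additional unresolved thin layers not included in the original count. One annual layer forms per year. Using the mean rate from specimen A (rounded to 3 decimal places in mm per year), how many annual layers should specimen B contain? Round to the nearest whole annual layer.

Specimen A: true annual layer count = 20173 − 6 + 11 = 20178.
A: Extension rate ≈ 45545.9 / 20178 = 2.257 mm per year.
B spans 24770.2 / 2.257 = 10974.83 years ≈ 10975 annual layers.

10975 annual layers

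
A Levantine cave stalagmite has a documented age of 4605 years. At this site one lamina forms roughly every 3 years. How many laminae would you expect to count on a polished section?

1535 laminae

At 3 years per lamina, 4605 / 3 = 1535 laminae are expected.
So 1535 laminae should be present.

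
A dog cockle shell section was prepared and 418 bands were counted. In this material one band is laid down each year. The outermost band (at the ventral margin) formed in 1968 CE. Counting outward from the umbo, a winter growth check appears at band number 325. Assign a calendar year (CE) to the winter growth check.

The winter growth check sits at band 325 from the umbo, so 418 − 325 = 93 bands formed after it.
The band at the ventral margin is 1968 CE, so the winter growth check dates to 1968 − 93 = 1875 CE.

1875 CE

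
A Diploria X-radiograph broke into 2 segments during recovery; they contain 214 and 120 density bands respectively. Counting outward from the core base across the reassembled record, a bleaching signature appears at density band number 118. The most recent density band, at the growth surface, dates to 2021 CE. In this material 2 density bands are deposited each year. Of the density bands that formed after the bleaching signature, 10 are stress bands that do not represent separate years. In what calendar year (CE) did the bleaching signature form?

Total density bands = 214 + 120 = 334.
Between density band 118 and the growth surface there are 334 − 118 = 216 density bands.
216 − 10 false = 206 true density bands after the bleaching signature.
Dividing by 2 density bands per year: 206 / 2 = 103 years.
The density band at the growth surface is 2021 CE, so the bleaching signature dates to 2021 − 103 = 1918 CE.

1918 CE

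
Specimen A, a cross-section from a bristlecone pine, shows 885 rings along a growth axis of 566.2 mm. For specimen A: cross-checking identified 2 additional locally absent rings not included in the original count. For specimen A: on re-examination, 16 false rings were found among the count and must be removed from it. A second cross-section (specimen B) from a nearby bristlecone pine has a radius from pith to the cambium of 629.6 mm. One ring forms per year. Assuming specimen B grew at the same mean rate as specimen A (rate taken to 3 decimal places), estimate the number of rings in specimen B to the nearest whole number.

969 rings

Specimen A: true ring count = 885 − 16 + 2 = 871.
A: Mean rate = 566.2 mm / 871 years ≈ 0.650 mm per year.
For B, 629.6 / 0.650 = 968.62 years ≈ 969 rings.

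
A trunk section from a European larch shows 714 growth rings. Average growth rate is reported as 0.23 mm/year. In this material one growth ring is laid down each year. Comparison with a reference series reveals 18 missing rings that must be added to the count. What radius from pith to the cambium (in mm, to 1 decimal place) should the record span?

Adjusted count: 714 + 18 = 732 growth rings.
Length ≈ 0.23 × 732 = 168.4 mm.

168.4 mm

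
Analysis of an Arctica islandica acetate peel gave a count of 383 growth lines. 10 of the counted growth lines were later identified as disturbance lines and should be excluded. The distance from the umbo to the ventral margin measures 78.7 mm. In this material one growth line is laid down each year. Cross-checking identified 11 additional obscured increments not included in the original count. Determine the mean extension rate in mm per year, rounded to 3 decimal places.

0.205 mm per year

Correcting the raw count gives 383 − 10 + 11 = 384 true growth lines.
Extension rate ≈ 78.7 / 384 = 0.205 mm per year.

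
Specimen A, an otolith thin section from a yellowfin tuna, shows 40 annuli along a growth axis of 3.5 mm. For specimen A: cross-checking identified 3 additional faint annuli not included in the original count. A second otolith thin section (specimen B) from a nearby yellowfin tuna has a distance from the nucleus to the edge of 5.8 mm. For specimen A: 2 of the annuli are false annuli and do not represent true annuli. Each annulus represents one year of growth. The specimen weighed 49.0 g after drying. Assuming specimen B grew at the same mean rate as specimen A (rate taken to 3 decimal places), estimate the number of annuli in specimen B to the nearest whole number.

68 annuli

Specimen A: after corrections the count is 40 − 2 + 3 = 41 annuli.
A: Mean rate = 3.5 mm / 41 years ≈ 0.085 mm/yr.
B spans 5.8 / 0.085 = 68.24 years ≈ 68 annuli.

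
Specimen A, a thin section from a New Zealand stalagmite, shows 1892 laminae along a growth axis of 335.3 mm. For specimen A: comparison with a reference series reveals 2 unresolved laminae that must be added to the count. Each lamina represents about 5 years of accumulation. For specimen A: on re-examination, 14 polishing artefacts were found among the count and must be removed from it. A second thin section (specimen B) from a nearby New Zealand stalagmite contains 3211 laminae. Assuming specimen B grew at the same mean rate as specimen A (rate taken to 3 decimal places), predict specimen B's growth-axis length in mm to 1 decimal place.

578.0 mm

Specimen A: true lamina count = 1892 − 14 + 2 = 1880.
Specimen A: at 5 years per lamina, 1880 × 5 = 9400 years.
A: 335.3 mm over 9400 years gives 335.3 / 9400 ≈ 0.036 mm/yr.
Specimen B: at 5 years per lamina, 3211 × 5 = 16055 years. For B, 0.036 mm/year × 16055 years = 578.0 mm.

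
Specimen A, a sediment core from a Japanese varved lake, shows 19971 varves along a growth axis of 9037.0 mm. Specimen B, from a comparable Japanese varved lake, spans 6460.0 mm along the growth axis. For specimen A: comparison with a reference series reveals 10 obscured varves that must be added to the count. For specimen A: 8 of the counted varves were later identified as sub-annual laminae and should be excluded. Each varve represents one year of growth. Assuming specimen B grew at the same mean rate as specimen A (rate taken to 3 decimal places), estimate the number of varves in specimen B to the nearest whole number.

14292 varves

Specimen A: adjusted count: 19971 − 8 + 10 = 19973 varves.
A: Extension rate ≈ 9037.0 / 19973 = 0.452 mm per year.
B spans 6460.0 / 0.452 = 14292.04 years ≈ 14292 varves.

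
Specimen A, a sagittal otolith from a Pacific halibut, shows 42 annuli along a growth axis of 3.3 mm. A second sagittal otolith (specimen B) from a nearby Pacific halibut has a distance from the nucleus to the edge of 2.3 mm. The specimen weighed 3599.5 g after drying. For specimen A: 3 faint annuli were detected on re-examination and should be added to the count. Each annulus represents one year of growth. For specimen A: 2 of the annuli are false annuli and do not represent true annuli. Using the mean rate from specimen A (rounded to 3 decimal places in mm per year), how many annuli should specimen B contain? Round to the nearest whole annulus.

30 annuli

Specimen A: true annulus count = 42 − 2 + 3 = 43.
A: 3.3 mm over 43 years gives 3.3 / 43 ≈ 0.077 mm/yr.
For B, 2.3 / 0.077 = 29.87 years ≈ 30 annuli.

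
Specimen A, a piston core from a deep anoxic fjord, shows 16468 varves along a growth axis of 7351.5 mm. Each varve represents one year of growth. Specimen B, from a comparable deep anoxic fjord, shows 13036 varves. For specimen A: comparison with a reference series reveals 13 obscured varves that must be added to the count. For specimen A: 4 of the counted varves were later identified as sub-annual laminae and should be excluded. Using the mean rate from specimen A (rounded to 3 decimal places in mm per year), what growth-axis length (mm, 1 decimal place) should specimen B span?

5814.1 mm

Specimen A: true varve count = 16468 − 4 + 13 = 16477.
A: 7351.5 mm over 16477 years gives 7351.5 / 16477 ≈ 0.446 mm/yr.
Length of B = 0.446 × 13036 = 5814.1 mm.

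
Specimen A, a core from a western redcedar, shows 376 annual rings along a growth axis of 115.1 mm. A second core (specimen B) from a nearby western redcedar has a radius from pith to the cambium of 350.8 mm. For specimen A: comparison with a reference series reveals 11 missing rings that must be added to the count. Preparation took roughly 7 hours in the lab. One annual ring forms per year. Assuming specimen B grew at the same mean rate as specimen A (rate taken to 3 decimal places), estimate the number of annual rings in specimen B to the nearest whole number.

Specimen A: correcting the raw count gives 376 + 11 = 387 true annual rings.
A: Extension rate ≈ 115.1 / 387 = 0.297 mm/year.
Specimen B: 350.8 mm / 0.297 mm per year = 1181.14 years ≈ 1181 annual rings.

1181 annual rings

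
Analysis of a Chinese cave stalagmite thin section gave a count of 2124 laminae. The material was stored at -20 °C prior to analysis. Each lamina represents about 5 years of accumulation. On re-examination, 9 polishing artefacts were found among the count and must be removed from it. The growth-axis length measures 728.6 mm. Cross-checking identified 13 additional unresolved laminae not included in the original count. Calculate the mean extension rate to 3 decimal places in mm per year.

0.068 mm per year

Correcting the raw count gives 2124 − 9 + 13 = 2128 true laminae.
Multiplying by 5 years per lamina: 2128 × 5 = 10640 years.
Extension rate ≈ 728.6 / 10640 = 0.068 mm per year.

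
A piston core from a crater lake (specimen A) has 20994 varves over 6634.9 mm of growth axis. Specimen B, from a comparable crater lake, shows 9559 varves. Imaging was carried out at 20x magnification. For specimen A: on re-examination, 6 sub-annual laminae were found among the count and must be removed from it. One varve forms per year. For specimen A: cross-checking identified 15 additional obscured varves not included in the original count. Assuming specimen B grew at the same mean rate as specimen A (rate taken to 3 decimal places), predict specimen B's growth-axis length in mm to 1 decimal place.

Specimen A: adjusted count: 20994 − 6 + 15 = 21003 varves.
A: 6634.9 mm over 21003 years gives 6634.9 / 21003 ≈ 0.316 mm/yr.
For B, 0.316 mm/year × 9559 years = 3020.6 mm.

3020.6 mm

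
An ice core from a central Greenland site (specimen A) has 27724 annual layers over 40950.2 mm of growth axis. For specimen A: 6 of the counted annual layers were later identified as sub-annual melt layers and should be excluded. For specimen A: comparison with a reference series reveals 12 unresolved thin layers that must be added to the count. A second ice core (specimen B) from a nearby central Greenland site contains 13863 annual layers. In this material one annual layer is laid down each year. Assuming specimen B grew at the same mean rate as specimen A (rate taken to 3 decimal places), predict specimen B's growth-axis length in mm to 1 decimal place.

20475.7 mm

Specimen A: after corrections the count is 27724 − 6 + 12 = 27730 annual layers.
A: 40950.2 mm over 27730 years gives 40950.2 / 27730 ≈ 1.477 mm per year.
B's length ≈ 1.477 × 13863 = 20475.7 mm.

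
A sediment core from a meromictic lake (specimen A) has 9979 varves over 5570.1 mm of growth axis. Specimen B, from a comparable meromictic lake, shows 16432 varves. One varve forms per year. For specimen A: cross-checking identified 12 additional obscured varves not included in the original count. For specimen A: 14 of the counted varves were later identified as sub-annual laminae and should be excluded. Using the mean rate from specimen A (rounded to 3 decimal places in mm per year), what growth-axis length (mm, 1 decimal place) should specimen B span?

9169.1 mm

Specimen A: true varve count = 9979 − 14 + 12 = 9977.
A: 5570.1 mm over 9977 years gives 5570.1 / 9977 ≈ 0.558 mm per year.
For B, 0.558 mm/year × 16432 years = 9169.1 mm.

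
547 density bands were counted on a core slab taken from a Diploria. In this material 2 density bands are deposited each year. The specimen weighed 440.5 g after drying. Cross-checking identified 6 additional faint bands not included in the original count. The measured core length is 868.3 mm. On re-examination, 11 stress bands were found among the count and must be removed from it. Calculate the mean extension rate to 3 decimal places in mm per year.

3.204 mm per year

Adjusted count: 547 − 11 + 6 = 542 density bands.
Dividing by 2 density bands per year: 542 / 2 = 271 years.
Mean rate = 868.3 mm / 271 years ≈ 3.204 mm per year.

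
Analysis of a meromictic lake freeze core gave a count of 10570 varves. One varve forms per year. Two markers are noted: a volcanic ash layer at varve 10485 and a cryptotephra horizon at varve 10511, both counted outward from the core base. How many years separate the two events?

26 yr

The two markers are separated by 10511 − 10485 = 26 varves.
That is 26 years at one varve per year.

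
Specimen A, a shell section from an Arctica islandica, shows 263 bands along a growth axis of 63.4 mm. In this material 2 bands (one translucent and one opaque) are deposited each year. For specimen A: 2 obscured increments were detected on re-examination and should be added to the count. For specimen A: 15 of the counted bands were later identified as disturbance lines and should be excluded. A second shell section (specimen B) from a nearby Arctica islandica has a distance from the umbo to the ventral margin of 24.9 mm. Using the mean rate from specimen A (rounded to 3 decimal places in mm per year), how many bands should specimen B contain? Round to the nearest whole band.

98 bands

Specimen A: correcting the raw count gives 263 − 15 + 2 = 250 true bands.
Specimen A: with 2 bands per year, 250 / 2 = 125 years.
A: Mean rate = 63.4 mm / 125 years ≈ 0.507 mm/year.
For B, 24.9 / 0.507 = 49.11 years; at 2 bands per year that is 49.11 × 2 ≈ 98 bands.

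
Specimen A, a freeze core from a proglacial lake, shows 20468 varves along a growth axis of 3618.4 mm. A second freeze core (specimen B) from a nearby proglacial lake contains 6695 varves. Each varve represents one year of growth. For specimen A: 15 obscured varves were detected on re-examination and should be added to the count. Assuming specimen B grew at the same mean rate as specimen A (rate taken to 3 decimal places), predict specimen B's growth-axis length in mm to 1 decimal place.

1185.0 mm

Specimen A: after corrections the count is 20468 + 15 = 20483 varves.
A: 3618.4 mm over 20483 years gives 3618.4 / 20483 ≈ 0.177 mm/yr.
B's length ≈ 0.177 × 6695 = 1185.0 mm.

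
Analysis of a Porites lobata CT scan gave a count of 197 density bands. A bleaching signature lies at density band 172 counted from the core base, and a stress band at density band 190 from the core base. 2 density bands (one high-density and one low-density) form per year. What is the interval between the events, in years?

The two markers are separated by 190 − 172 = 18 density bands.
Dividing by 2 density bands per year: 18 / 2 = 9 years.

9 years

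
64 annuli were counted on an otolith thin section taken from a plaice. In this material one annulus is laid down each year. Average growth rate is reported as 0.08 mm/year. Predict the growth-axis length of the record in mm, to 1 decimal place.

The record spans 64 years at 0.08 mm per year.
Predicted length = 0.08 mm/year × 64 years = 5.1 mm.

5.1 mm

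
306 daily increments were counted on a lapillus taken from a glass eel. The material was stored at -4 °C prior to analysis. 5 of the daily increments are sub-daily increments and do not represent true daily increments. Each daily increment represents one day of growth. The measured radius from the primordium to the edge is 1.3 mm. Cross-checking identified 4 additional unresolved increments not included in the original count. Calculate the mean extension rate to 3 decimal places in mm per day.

Correcting the raw count gives 306 − 5 + 4 = 305 true daily increments.
Extension rate ≈ 1.3 / 305 = 0.004 mm per day.

0.004 mm per day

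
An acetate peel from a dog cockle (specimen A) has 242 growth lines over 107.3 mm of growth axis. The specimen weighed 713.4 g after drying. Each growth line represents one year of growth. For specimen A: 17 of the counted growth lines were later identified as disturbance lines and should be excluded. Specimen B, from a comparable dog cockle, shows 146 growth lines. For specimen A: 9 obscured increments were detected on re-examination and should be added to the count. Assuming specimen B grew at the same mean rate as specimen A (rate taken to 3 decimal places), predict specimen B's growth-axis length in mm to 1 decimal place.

Specimen A: after corrections the count is 242 − 17 + 9 = 234 growth lines.
A: Mean rate = 107.3 mm / 234 years ≈ 0.459 mm/year.
Length of B = 0.459 × 146 = 67.0 mm.

67.0 mm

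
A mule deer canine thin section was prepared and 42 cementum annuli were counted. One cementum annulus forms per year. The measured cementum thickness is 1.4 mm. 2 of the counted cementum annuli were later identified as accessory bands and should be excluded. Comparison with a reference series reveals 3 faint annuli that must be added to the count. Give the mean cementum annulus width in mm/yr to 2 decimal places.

0.03 mm/yr

Correcting the raw count gives 42 − 2 + 3 = 43 true cementum annuli.
Extension rate ≈ 1.4 / 43 = 0.03 mm/yr.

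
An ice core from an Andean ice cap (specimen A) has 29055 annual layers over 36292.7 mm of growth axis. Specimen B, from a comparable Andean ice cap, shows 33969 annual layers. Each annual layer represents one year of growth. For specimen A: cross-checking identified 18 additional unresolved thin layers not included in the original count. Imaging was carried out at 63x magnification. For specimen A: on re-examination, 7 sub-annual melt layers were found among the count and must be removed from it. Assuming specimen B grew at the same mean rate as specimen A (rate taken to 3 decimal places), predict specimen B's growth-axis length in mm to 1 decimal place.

Specimen A: after corrections the count is 29055 − 7 + 18 = 29066 annual layers.
A: Extension rate ≈ 36292.7 / 29066 = 1.249 mm/year.
B's length ≈ 1.249 × 33969 = 42427.3 mm.

42427.3 mm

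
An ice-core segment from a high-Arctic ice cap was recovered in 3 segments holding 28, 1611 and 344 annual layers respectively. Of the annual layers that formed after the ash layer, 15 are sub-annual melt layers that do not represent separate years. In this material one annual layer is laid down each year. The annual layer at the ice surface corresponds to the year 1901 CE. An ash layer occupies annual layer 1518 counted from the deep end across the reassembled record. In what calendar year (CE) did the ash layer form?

Total annual layers = 28 + 1611 + 344 = 1983.
1983 − 1518 = 465 annual layers lie beyond the ash layer toward the ice surface.
Excluding 15 false annual layers: 465 − 15 = 450.
Counting back 450 years from 1901 CE places the ash layer in 1901 − 450 = 1451 CE.

1451 CE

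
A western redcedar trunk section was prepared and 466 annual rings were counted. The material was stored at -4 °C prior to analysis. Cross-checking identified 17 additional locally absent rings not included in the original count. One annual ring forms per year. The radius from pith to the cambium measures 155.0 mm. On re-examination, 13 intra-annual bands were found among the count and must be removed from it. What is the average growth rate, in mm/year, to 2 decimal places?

Correcting the raw count gives 466 − 13 + 17 = 470 true annual rings.
Mean rate = 155.0 mm / 470 years ≈ 0.33 mm/year.

0.33 mm/year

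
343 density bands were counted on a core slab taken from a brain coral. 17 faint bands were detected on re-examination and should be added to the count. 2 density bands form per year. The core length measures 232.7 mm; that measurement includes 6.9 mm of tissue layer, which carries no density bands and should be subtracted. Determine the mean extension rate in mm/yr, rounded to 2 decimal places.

1.25 mm/yr

After corrections the count is 343 + 17 = 360 density bands.
With 2 density bands per year, 360 / 2 = 180 years.
Removing the 6.9 mm offcut leaves 232.7 − 6.9 = 225.8 mm.
Extension rate ≈ 225.8 / 180 = 1.25 mm/yr.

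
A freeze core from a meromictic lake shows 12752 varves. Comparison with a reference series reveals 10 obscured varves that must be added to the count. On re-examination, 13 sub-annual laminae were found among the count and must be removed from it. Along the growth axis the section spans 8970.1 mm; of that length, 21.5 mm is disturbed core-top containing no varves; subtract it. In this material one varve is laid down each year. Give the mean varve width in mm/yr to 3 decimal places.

0.702 mm/yr

Adjusted count: 12752 − 13 + 10 = 12749 varves.
Removing the 21.5 mm offcut leaves 8970.1 − 21.5 = 8948.6 mm.
Extension rate ≈ 8948.6 / 12749 = 0.702 mm/yr.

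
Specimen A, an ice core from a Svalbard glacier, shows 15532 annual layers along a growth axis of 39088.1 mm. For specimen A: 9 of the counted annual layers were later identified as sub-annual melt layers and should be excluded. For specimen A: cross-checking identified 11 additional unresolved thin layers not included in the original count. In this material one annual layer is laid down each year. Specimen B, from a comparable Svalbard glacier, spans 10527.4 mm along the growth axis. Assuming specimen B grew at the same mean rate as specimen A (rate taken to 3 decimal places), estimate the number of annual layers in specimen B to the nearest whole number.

Specimen A: true annual layer count = 15532 − 9 + 11 = 15534.
A: Extension rate ≈ 39088.1 / 15534 = 2.516 mm/yr.
B spans 10527.4 / 2.516 = 4184.18 years ≈ 4184 annual layers.

4184 annual layers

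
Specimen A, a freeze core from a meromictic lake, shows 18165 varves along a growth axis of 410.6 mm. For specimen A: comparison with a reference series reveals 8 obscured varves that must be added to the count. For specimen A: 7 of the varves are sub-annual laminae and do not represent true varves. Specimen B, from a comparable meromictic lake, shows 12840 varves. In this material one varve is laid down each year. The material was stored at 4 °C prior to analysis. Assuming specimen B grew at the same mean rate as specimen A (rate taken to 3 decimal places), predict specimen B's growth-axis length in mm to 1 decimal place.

295.3 mm

Specimen A: adjusted count: 18165 − 7 + 8 = 18166 varves.
A: Extension rate ≈ 410.6 / 18166 = 0.023 mm/yr.
For B, 0.023 mm/year × 12840 years = 295.3 mm.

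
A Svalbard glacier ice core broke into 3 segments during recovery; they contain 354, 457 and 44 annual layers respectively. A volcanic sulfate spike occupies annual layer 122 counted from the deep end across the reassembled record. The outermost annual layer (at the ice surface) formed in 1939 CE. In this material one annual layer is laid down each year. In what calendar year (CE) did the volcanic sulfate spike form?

Total annual layers = 354 + 457 + 44 = 855.
855 − 122 = 733 annual layers lie beyond the volcanic sulfate spike toward the ice surface.
The annual layer at the ice surface is 1939 CE, so the volcanic sulfate spike dates to 1939 − 733 = 1206 CE.

1206 CE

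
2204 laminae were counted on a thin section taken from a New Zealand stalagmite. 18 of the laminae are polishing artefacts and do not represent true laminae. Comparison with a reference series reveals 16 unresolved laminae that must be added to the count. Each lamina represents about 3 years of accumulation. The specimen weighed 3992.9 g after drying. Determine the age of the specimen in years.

6606 yr

True lamina count = 2204 − 18 + 16 = 2202.
Multiplying by 3 years per lamina: 2202 × 3 = 6606 years.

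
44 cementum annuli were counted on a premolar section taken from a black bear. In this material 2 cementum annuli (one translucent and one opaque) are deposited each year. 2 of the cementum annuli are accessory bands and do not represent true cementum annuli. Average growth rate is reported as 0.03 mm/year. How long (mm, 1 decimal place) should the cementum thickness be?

Adjusted count: 44 − 2 = 42 cementum annuli.
42 cementum annuli at 2 per year is 42 / 2 = 21 years.
Length ≈ 0.03 × 21 = 0.6 mm.

0.6 mm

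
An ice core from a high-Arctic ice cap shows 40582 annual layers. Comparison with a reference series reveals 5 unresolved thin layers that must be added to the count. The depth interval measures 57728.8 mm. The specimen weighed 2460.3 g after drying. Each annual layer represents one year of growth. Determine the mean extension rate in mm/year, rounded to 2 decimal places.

1.42 mm/year

True annual layer count = 40582 + 5 = 40587.
Mean rate = 57728.8 mm / 40587 years ≈ 1.42 mm/year.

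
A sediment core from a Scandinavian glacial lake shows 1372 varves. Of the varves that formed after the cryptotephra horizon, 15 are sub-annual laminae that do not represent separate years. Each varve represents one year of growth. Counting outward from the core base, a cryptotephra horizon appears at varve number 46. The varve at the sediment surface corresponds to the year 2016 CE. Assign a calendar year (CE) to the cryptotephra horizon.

705 CE

Between varve 46 and the sediment surface there are 1372 − 46 = 1326 varves.
Removing the 15 false varves leaves 1326 − 15 = 1311 true varves beyond the cryptotephra horizon.
Counting back 1311 years from 2016 CE places the cryptotephra horizon in 2016 − 1311 = 705 CE.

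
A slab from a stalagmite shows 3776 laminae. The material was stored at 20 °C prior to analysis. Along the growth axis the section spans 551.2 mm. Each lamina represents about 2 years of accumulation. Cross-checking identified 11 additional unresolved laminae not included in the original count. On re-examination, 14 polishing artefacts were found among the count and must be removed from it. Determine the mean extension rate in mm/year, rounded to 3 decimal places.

Adjusted count: 3776 − 14 + 11 = 3773 laminae.
Multiplying by 2 years per lamina: 3773 × 2 = 7546 years.
Extension rate ≈ 551.2 / 7546 = 0.073 mm/year.

0.073 mm/year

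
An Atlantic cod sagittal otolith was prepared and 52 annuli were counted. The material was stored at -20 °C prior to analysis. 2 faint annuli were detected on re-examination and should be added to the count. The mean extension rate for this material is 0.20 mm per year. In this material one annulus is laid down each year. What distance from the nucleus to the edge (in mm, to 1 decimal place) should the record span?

After corrections the count is 52 + 2 = 54 annuli.
Length ≈ 0.20 × 54 = 10.8 mm.

10.8 mm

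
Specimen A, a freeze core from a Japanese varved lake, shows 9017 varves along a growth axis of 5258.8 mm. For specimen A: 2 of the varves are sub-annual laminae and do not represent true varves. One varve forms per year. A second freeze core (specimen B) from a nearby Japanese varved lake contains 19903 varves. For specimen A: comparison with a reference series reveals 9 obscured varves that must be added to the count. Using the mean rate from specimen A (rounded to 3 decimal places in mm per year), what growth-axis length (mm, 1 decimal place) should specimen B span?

11603.4 mm

Specimen A: adjusted count: 9017 − 2 + 9 = 9024 varves.
A: Mean rate = 5258.8 mm / 9024 years ≈ 0.583 mm/yr.
B's length ≈ 0.583 × 19903 = 11603.4 mm.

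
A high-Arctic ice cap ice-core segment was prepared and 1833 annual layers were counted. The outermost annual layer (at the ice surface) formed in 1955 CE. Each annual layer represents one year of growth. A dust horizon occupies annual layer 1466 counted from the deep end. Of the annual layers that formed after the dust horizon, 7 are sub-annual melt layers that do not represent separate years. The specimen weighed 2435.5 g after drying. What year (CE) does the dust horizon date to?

1833 − 1466 = 367 annual layers lie beyond the dust horizon toward the ice surface.
367 − 7 false = 360 true annual layers after the dust horizon.
Counting back 360 years from 1955 CE places the dust horizon in 1955 − 360 = 1595 CE.

1595 CE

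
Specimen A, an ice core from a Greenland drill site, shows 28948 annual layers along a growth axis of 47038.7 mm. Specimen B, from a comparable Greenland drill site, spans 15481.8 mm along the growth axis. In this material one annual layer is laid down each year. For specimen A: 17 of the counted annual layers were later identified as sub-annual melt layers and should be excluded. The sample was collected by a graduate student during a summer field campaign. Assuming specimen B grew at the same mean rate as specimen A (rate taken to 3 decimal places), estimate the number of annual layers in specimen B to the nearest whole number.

Specimen A: adjusted count: 28948 − 17 = 28931 annual layers.
A: Mean rate = 47038.7 mm / 28931 years ≈ 1.626 mm per year.
B spans 15481.8 / 1.626 = 9521.40 years ≈ 9521 annual layers.

9521 annual layers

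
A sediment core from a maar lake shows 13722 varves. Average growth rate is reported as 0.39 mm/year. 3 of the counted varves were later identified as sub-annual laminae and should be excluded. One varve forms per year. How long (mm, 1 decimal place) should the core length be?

5350.4 mm

Adjusted count: 13722 − 3 = 13719 varves.
13719 years at 0.39 mm/year gives 0.39 × 13719 = 5350.4 mm.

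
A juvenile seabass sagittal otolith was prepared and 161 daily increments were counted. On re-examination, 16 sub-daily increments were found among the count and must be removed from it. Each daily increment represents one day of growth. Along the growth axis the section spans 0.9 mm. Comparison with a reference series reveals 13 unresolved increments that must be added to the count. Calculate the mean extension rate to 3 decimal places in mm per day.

True daily increment count = 161 − 16 + 13 = 158.
Extension rate ≈ 0.9 / 158 = 0.006 mm per day.

0.006 mm per day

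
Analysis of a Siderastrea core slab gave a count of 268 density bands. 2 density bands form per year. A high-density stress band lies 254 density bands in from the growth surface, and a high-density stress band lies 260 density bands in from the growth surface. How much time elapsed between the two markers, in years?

The two markers are separated by 260 − 254 = 6 density bands.
6 density bands at 2 per year is 6 / 2 = 3 years.

3 years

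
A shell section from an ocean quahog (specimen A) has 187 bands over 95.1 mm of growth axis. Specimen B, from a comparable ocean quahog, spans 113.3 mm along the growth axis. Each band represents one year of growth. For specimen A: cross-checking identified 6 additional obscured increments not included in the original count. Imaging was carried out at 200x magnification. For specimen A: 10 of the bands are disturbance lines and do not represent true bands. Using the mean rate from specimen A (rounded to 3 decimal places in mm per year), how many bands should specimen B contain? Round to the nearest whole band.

218 bands

Specimen A: after corrections the count is 187 − 10 + 6 = 183 bands.
A: Extension rate ≈ 95.1 / 183 = 0.520 mm per year.
Specimen B: 113.3 mm / 0.520 mm per year = 217.88 years ≈ 218 bands.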